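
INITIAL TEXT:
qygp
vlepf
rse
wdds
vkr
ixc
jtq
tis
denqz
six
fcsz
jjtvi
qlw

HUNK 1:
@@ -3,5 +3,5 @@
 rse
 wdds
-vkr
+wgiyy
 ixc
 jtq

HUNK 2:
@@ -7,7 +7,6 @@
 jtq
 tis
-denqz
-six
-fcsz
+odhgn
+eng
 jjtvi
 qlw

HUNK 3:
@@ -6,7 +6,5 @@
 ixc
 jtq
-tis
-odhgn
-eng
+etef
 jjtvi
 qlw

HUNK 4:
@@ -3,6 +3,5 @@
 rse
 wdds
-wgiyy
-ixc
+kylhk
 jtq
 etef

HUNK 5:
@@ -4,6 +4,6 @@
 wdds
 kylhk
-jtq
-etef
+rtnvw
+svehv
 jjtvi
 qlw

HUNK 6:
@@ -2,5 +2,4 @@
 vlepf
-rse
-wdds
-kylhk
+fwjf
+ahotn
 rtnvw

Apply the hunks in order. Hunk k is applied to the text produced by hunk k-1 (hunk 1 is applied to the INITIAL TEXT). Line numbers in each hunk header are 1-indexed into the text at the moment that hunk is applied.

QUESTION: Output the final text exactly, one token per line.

Answer: qygp
vlepf
fwjf
ahotn
rtnvw
svehv
jjtvi
qlw

Derivation:
Hunk 1: at line 3 remove [vkr] add [wgiyy] -> 13 lines: qygp vlepf rse wdds wgiyy ixc jtq tis denqz six fcsz jjtvi qlw
Hunk 2: at line 7 remove [denqz,six,fcsz] add [odhgn,eng] -> 12 lines: qygp vlepf rse wdds wgiyy ixc jtq tis odhgn eng jjtvi qlw
Hunk 3: at line 6 remove [tis,odhgn,eng] add [etef] -> 10 lines: qygp vlepf rse wdds wgiyy ixc jtq etef jjtvi qlw
Hunk 4: at line 3 remove [wgiyy,ixc] add [kylhk] -> 9 lines: qygp vlepf rse wdds kylhk jtq etef jjtvi qlw
Hunk 5: at line 4 remove [jtq,etef] add [rtnvw,svehv] -> 9 lines: qygp vlepf rse wdds kylhk rtnvw svehv jjtvi qlw
Hunk 6: at line 2 remove [rse,wdds,kylhk] add [fwjf,ahotn] -> 8 lines: qygp vlepf fwjf ahotn rtnvw svehv jjtvi qlw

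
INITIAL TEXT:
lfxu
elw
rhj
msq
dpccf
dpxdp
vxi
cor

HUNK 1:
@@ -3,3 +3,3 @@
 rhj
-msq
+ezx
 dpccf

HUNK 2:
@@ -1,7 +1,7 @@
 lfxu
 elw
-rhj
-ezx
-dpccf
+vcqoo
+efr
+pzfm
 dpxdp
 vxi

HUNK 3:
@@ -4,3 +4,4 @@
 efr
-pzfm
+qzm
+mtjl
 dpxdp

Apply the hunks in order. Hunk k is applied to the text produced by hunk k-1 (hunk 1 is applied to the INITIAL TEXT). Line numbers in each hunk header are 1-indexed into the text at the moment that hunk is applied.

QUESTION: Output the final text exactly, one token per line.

Hunk 1: at line 3 remove [msq] add [ezx] -> 8 lines: lfxu elw rhj ezx dpccf dpxdp vxi cor
Hunk 2: at line 1 remove [rhj,ezx,dpccf] add [vcqoo,efr,pzfm] -> 8 lines: lfxu elw vcqoo efr pzfm dpxdp vxi cor
Hunk 3: at line 4 remove [pzfm] add [qzm,mtjl] -> 9 lines: lfxu elw vcqoo efr qzm mtjl dpxdp vxi cor

Answer: lfxu
elw
vcqoo
efr
qzm
mtjl
dpxdp
vxi
cor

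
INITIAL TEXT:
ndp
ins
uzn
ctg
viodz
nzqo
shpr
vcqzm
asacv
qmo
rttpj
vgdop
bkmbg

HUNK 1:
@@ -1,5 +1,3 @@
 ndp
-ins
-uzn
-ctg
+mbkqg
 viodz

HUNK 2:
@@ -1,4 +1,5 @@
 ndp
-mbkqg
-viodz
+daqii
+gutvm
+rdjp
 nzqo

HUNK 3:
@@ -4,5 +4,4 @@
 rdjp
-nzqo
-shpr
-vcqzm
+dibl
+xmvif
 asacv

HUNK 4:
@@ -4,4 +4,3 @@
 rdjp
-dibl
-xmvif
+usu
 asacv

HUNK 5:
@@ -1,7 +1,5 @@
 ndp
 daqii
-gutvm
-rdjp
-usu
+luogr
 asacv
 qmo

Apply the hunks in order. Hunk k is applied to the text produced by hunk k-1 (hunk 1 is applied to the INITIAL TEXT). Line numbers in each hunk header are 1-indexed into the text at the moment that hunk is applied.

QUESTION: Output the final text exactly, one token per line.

Answer: ndp
daqii
luogr
asacv
qmo
rttpj
vgdop
bkmbg

Derivation:
Hunk 1: at line 1 remove [ins,uzn,ctg] add [mbkqg] -> 11 lines: ndp mbkqg viodz nzqo shpr vcqzm asacv qmo rttpj vgdop bkmbg
Hunk 2: at line 1 remove [mbkqg,viodz] add [daqii,gutvm,rdjp] -> 12 lines: ndp daqii gutvm rdjp nzqo shpr vcqzm asacv qmo rttpj vgdop bkmbg
Hunk 3: at line 4 remove [nzqo,shpr,vcqzm] add [dibl,xmvif] -> 11 lines: ndp daqii gutvm rdjp dibl xmvif asacv qmo rttpj vgdop bkmbg
Hunk 4: at line 4 remove [dibl,xmvif] add [usu] -> 10 lines: ndp daqii gutvm rdjp usu asacv qmo rttpj vgdop bkmbg
Hunk 5: at line 1 remove [gutvm,rdjp,usu] add [luogr] -> 8 lines: ndp daqii luogr asacv qmo rttpj vgdop bkmbg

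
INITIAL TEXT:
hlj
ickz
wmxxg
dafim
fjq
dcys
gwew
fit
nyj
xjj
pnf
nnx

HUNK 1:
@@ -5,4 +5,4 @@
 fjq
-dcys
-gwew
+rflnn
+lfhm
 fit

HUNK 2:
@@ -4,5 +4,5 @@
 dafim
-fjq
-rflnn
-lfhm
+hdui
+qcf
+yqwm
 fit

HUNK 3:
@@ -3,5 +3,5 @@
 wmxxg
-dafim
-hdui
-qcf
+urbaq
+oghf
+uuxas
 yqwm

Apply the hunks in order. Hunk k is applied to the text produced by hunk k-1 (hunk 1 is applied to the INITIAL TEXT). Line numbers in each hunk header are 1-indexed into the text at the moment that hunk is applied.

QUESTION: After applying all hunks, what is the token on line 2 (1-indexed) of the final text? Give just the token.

Answer: ickz

Derivation:
Hunk 1: at line 5 remove [dcys,gwew] add [rflnn,lfhm] -> 12 lines: hlj ickz wmxxg dafim fjq rflnn lfhm fit nyj xjj pnf nnx
Hunk 2: at line 4 remove [fjq,rflnn,lfhm] add [hdui,qcf,yqwm] -> 12 lines: hlj ickz wmxxg dafim hdui qcf yqwm fit nyj xjj pnf nnx
Hunk 3: at line 3 remove [dafim,hdui,qcf] add [urbaq,oghf,uuxas] -> 12 lines: hlj ickz wmxxg urbaq oghf uuxas yqwm fit nyj xjj pnf nnx
Final line 2: ickz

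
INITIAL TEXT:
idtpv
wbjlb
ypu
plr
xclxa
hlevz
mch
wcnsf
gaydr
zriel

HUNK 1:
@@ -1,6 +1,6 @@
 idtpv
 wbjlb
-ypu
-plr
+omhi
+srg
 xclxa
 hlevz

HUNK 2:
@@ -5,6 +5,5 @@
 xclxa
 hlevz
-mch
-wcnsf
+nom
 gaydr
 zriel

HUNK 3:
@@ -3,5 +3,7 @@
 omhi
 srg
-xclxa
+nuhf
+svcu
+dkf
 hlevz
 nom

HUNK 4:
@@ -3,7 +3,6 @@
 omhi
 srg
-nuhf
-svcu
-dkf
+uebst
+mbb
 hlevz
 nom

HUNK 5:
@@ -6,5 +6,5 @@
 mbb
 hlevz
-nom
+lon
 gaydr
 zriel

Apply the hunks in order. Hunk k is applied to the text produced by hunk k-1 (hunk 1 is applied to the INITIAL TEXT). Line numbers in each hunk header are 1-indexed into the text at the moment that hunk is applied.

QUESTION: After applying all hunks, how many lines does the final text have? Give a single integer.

Hunk 1: at line 1 remove [ypu,plr] add [omhi,srg] -> 10 lines: idtpv wbjlb omhi srg xclxa hlevz mch wcnsf gaydr zriel
Hunk 2: at line 5 remove [mch,wcnsf] add [nom] -> 9 lines: idtpv wbjlb omhi srg xclxa hlevz nom gaydr zriel
Hunk 3: at line 3 remove [xclxa] add [nuhf,svcu,dkf] -> 11 lines: idtpv wbjlb omhi srg nuhf svcu dkf hlevz nom gaydr zriel
Hunk 4: at line 3 remove [nuhf,svcu,dkf] add [uebst,mbb] -> 10 lines: idtpv wbjlb omhi srg uebst mbb hlevz nom gaydr zriel
Hunk 5: at line 6 remove [nom] add [lon] -> 10 lines: idtpv wbjlb omhi srg uebst mbb hlevz lon gaydr zriel
Final line count: 10

Answer: 10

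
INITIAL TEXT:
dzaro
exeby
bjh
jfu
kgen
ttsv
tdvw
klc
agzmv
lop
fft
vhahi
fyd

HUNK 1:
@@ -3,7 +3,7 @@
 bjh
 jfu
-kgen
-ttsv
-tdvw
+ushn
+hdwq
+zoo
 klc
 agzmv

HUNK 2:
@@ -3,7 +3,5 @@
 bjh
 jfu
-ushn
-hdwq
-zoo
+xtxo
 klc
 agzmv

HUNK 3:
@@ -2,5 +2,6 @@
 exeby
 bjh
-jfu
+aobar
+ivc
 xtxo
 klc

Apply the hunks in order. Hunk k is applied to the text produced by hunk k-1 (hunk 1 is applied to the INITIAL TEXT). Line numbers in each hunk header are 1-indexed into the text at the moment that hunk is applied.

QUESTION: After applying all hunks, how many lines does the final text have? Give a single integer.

Hunk 1: at line 3 remove [kgen,ttsv,tdvw] add [ushn,hdwq,zoo] -> 13 lines: dzaro exeby bjh jfu ushn hdwq zoo klc agzmv lop fft vhahi fyd
Hunk 2: at line 3 remove [ushn,hdwq,zoo] add [xtxo] -> 11 lines: dzaro exeby bjh jfu xtxo klc agzmv lop fft vhahi fyd
Hunk 3: at line 2 remove [jfu] add [aobar,ivc] -> 12 lines: dzaro exeby bjh aobar ivc xtxo klc agzmv lop fft vhahi fyd
Final line count: 12

Answer: 12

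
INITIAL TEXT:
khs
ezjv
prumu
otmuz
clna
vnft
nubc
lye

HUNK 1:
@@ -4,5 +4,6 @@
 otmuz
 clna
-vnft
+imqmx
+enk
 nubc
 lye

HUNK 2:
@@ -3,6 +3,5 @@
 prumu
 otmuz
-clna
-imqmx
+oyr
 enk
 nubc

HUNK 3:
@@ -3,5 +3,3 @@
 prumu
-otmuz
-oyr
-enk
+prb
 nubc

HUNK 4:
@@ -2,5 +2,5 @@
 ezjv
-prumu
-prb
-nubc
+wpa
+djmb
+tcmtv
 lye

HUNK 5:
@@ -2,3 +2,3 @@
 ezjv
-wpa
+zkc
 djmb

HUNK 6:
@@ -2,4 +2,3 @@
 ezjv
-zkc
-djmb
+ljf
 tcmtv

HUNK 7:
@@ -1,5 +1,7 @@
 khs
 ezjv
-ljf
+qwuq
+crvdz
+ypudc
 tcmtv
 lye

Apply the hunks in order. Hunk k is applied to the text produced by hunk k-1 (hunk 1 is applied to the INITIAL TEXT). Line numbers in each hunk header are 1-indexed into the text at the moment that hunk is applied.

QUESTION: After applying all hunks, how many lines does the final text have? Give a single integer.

Hunk 1: at line 4 remove [vnft] add [imqmx,enk] -> 9 lines: khs ezjv prumu otmuz clna imqmx enk nubc lye
Hunk 2: at line 3 remove [clna,imqmx] add [oyr] -> 8 lines: khs ezjv prumu otmuz oyr enk nubc lye
Hunk 3: at line 3 remove [otmuz,oyr,enk] add [prb] -> 6 lines: khs ezjv prumu prb nubc lye
Hunk 4: at line 2 remove [prumu,prb,nubc] add [wpa,djmb,tcmtv] -> 6 lines: khs ezjv wpa djmb tcmtv lye
Hunk 5: at line 2 remove [wpa] add [zkc] -> 6 lines: khs ezjv zkc djmb tcmtv lye
Hunk 6: at line 2 remove [zkc,djmb] add [ljf] -> 5 lines: khs ezjv ljf tcmtv lye
Hunk 7: at line 1 remove [ljf] add [qwuq,crvdz,ypudc] -> 7 lines: khs ezjv qwuq crvdz ypudc tcmtv lye
Final line count: 7

Answer: 7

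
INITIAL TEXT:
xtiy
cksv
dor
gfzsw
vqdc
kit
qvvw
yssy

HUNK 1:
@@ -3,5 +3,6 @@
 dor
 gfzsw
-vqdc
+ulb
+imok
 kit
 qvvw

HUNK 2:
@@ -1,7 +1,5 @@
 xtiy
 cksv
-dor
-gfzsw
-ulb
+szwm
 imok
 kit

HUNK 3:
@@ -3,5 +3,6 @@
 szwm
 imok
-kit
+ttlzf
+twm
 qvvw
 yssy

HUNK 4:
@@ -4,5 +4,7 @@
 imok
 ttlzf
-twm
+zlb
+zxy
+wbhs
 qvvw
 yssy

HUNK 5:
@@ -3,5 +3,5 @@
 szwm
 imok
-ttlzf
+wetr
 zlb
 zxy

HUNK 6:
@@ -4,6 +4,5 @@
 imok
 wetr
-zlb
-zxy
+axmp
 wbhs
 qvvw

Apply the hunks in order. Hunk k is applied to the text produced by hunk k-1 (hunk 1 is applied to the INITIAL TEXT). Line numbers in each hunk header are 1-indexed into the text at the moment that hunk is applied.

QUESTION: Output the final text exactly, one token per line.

Hunk 1: at line 3 remove [vqdc] add [ulb,imok] -> 9 lines: xtiy cksv dor gfzsw ulb imok kit qvvw yssy
Hunk 2: at line 1 remove [dor,gfzsw,ulb] add [szwm] -> 7 lines: xtiy cksv szwm imok kit qvvw yssy
Hunk 3: at line 3 remove [kit] add [ttlzf,twm] -> 8 lines: xtiy cksv szwm imok ttlzf twm qvvw yssy
Hunk 4: at line 4 remove [twm] add [zlb,zxy,wbhs] -> 10 lines: xtiy cksv szwm imok ttlzf zlb zxy wbhs qvvw yssy
Hunk 5: at line 3 remove [ttlzf] add [wetr] -> 10 lines: xtiy cksv szwm imok wetr zlb zxy wbhs qvvw yssy
Hunk 6: at line 4 remove [zlb,zxy] add [axmp] -> 9 lines: xtiy cksv szwm imok wetr axmp wbhs qvvw yssy

Answer: xtiy
cksv
szwm
imok
wetr
axmp
wbhs
qvvw
yssy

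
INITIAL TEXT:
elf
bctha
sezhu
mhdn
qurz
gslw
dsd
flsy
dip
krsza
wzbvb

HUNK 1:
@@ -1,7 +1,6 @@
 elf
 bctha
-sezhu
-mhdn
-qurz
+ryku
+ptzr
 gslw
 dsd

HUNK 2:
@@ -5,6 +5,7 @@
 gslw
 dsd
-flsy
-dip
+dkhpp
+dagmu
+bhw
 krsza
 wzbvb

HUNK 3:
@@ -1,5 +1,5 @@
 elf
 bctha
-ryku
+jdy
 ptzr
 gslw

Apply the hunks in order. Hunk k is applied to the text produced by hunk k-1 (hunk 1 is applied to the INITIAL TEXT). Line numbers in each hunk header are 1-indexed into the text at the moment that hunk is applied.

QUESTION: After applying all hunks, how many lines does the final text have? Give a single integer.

Hunk 1: at line 1 remove [sezhu,mhdn,qurz] add [ryku,ptzr] -> 10 lines: elf bctha ryku ptzr gslw dsd flsy dip krsza wzbvb
Hunk 2: at line 5 remove [flsy,dip] add [dkhpp,dagmu,bhw] -> 11 lines: elf bctha ryku ptzr gslw dsd dkhpp dagmu bhw krsza wzbvb
Hunk 3: at line 1 remove [ryku] add [jdy] -> 11 lines: elf bctha jdy ptzr gslw dsd dkhpp dagmu bhw krsza wzbvb
Final line count: 11

Answer: 11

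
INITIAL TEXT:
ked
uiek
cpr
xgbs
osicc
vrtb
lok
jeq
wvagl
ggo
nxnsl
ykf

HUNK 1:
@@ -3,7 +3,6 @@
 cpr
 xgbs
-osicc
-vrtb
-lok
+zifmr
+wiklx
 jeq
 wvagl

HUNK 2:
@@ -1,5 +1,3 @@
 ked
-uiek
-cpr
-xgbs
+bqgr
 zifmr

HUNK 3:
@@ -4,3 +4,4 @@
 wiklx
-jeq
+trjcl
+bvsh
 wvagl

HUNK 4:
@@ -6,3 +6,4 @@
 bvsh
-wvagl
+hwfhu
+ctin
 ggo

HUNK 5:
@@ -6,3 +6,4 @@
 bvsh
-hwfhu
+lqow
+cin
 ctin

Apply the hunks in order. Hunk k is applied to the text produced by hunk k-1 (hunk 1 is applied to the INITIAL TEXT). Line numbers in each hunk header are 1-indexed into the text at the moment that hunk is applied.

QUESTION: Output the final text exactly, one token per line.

Hunk 1: at line 3 remove [osicc,vrtb,lok] add [zifmr,wiklx] -> 11 lines: ked uiek cpr xgbs zifmr wiklx jeq wvagl ggo nxnsl ykf
Hunk 2: at line 1 remove [uiek,cpr,xgbs] add [bqgr] -> 9 lines: ked bqgr zifmr wiklx jeq wvagl ggo nxnsl ykf
Hunk 3: at line 4 remove [jeq] add [trjcl,bvsh] -> 10 lines: ked bqgr zifmr wiklx trjcl bvsh wvagl ggo nxnsl ykf
Hunk 4: at line 6 remove [wvagl] add [hwfhu,ctin] -> 11 lines: ked bqgr zifmr wiklx trjcl bvsh hwfhu ctin ggo nxnsl ykf
Hunk 5: at line 6 remove [hwfhu] add [lqow,cin] -> 12 lines: ked bqgr zifmr wiklx trjcl bvsh lqow cin ctin ggo nxnsl ykf

Answer: ked
bqgr
zifmr
wiklx
trjcl
bvsh
lqow
cin
ctin
ggo
nxnsl
ykf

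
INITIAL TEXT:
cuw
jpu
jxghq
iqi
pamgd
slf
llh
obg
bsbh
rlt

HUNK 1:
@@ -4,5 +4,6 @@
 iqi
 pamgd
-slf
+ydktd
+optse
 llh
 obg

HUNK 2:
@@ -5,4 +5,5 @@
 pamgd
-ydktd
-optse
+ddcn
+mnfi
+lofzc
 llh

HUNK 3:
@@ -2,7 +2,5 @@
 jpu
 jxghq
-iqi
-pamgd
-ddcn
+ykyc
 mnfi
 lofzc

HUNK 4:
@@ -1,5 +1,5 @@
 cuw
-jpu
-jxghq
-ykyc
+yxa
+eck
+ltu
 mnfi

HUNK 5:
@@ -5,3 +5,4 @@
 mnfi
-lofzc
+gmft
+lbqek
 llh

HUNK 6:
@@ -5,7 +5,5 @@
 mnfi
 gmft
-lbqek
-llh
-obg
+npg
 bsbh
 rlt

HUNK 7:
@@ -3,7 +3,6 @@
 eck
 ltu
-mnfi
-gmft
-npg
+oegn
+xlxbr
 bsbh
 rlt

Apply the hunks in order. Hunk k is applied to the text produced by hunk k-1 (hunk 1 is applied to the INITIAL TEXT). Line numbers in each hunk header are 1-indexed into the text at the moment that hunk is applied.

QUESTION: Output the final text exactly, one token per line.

Answer: cuw
yxa
eck
ltu
oegn
xlxbr
bsbh
rlt

Derivation:
Hunk 1: at line 4 remove [slf] add [ydktd,optse] -> 11 lines: cuw jpu jxghq iqi pamgd ydktd optse llh obg bsbh rlt
Hunk 2: at line 5 remove [ydktd,optse] add [ddcn,mnfi,lofzc] -> 12 lines: cuw jpu jxghq iqi pamgd ddcn mnfi lofzc llh obg bsbh rlt
Hunk 3: at line 2 remove [iqi,pamgd,ddcn] add [ykyc] -> 10 lines: cuw jpu jxghq ykyc mnfi lofzc llh obg bsbh rlt
Hunk 4: at line 1 remove [jpu,jxghq,ykyc] add [yxa,eck,ltu] -> 10 lines: cuw yxa eck ltu mnfi lofzc llh obg bsbh rlt
Hunk 5: at line 5 remove [lofzc] add [gmft,lbqek] -> 11 lines: cuw yxa eck ltu mnfi gmft lbqek llh obg bsbh rlt
Hunk 6: at line 5 remove [lbqek,llh,obg] add [npg] -> 9 lines: cuw yxa eck ltu mnfi gmft npg bsbh rlt
Hunk 7: at line 3 remove [mnfi,gmft,npg] add [oegn,xlxbr] -> 8 lines: cuw yxa eck ltu oegn xlxbr bsbh rlt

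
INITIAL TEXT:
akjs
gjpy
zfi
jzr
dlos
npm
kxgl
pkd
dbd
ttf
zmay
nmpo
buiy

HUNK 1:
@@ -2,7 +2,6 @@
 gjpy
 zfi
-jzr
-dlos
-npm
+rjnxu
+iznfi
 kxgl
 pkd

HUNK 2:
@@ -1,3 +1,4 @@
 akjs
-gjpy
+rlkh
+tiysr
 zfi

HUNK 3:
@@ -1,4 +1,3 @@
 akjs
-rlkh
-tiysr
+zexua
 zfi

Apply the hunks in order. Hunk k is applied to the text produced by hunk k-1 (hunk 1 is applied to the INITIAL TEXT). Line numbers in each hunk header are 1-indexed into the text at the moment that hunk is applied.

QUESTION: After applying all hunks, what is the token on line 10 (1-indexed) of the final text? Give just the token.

Answer: zmay

Derivation:
Hunk 1: at line 2 remove [jzr,dlos,npm] add [rjnxu,iznfi] -> 12 lines: akjs gjpy zfi rjnxu iznfi kxgl pkd dbd ttf zmay nmpo buiy
Hunk 2: at line 1 remove [gjpy] add [rlkh,tiysr] -> 13 lines: akjs rlkh tiysr zfi rjnxu iznfi kxgl pkd dbd ttf zmay nmpo buiy
Hunk 3: at line 1 remove [rlkh,tiysr] add [zexua] -> 12 lines: akjs zexua zfi rjnxu iznfi kxgl pkd dbd ttf zmay nmpo buiy
Final line 10: zmay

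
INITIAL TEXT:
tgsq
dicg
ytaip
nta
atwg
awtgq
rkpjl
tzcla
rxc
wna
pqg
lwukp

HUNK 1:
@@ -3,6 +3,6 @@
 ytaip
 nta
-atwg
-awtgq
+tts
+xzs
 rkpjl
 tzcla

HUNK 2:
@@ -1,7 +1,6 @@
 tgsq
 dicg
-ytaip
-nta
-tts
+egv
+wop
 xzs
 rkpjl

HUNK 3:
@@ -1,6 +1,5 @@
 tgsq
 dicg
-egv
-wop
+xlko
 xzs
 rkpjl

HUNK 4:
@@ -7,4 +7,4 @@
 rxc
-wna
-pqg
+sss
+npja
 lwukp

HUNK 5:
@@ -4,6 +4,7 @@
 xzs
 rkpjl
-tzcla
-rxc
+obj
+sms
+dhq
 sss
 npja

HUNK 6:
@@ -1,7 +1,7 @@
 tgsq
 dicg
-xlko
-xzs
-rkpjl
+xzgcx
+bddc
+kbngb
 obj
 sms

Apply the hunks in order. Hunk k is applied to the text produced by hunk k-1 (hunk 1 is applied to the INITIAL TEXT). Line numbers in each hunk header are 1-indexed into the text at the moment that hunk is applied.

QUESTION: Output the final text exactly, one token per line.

Answer: tgsq
dicg
xzgcx
bddc
kbngb
obj
sms
dhq
sss
npja
lwukp

Derivation:
Hunk 1: at line 3 remove [atwg,awtgq] add [tts,xzs] -> 12 lines: tgsq dicg ytaip nta tts xzs rkpjl tzcla rxc wna pqg lwukp
Hunk 2: at line 1 remove [ytaip,nta,tts] add [egv,wop] -> 11 lines: tgsq dicg egv wop xzs rkpjl tzcla rxc wna pqg lwukp
Hunk 3: at line 1 remove [egv,wop] add [xlko] -> 10 lines: tgsq dicg xlko xzs rkpjl tzcla rxc wna pqg lwukp
Hunk 4: at line 7 remove [wna,pqg] add [sss,npja] -> 10 lines: tgsq dicg xlko xzs rkpjl tzcla rxc sss npja lwukp
Hunk 5: at line 4 remove [tzcla,rxc] add [obj,sms,dhq] -> 11 lines: tgsq dicg xlko xzs rkpjl obj sms dhq sss npja lwukp
Hunk 6: at line 1 remove [xlko,xzs,rkpjl] add [xzgcx,bddc,kbngb] -> 11 lines: tgsq dicg xzgcx bddc kbngb obj sms dhq sss npja lwukp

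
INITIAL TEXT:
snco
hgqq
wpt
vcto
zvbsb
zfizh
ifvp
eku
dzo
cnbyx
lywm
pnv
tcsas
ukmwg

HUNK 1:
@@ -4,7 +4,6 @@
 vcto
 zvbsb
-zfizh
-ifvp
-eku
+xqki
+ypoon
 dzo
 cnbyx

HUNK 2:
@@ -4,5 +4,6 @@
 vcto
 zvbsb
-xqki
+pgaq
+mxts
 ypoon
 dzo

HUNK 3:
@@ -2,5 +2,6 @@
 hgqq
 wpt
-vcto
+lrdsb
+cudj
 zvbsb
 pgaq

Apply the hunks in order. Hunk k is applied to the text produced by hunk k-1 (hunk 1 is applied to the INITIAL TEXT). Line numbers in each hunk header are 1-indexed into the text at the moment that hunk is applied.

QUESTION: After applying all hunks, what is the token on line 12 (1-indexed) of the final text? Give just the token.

Hunk 1: at line 4 remove [zfizh,ifvp,eku] add [xqki,ypoon] -> 13 lines: snco hgqq wpt vcto zvbsb xqki ypoon dzo cnbyx lywm pnv tcsas ukmwg
Hunk 2: at line 4 remove [xqki] add [pgaq,mxts] -> 14 lines: snco hgqq wpt vcto zvbsb pgaq mxts ypoon dzo cnbyx lywm pnv tcsas ukmwg
Hunk 3: at line 2 remove [vcto] add [lrdsb,cudj] -> 15 lines: snco hgqq wpt lrdsb cudj zvbsb pgaq mxts ypoon dzo cnbyx lywm pnv tcsas ukmwg
Final line 12: lywm

Answer: lywm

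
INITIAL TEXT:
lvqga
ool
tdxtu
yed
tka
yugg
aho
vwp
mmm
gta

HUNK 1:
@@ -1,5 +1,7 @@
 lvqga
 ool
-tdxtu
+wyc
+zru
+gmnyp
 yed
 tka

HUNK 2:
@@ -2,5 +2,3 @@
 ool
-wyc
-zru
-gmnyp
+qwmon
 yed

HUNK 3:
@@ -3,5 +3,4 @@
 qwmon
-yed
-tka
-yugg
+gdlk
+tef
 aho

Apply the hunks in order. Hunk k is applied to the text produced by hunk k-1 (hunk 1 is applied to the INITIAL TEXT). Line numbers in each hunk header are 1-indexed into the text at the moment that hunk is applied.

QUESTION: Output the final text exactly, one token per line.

Answer: lvqga
ool
qwmon
gdlk
tef
aho
vwp
mmm
gta

Derivation:
Hunk 1: at line 1 remove [tdxtu] add [wyc,zru,gmnyp] -> 12 lines: lvqga ool wyc zru gmnyp yed tka yugg aho vwp mmm gta
Hunk 2: at line 2 remove [wyc,zru,gmnyp] add [qwmon] -> 10 lines: lvqga ool qwmon yed tka yugg aho vwp mmm gta
Hunk 3: at line 3 remove [yed,tka,yugg] add [gdlk,tef] -> 9 lines: lvqga ool qwmon gdlk tef aho vwp mmm gta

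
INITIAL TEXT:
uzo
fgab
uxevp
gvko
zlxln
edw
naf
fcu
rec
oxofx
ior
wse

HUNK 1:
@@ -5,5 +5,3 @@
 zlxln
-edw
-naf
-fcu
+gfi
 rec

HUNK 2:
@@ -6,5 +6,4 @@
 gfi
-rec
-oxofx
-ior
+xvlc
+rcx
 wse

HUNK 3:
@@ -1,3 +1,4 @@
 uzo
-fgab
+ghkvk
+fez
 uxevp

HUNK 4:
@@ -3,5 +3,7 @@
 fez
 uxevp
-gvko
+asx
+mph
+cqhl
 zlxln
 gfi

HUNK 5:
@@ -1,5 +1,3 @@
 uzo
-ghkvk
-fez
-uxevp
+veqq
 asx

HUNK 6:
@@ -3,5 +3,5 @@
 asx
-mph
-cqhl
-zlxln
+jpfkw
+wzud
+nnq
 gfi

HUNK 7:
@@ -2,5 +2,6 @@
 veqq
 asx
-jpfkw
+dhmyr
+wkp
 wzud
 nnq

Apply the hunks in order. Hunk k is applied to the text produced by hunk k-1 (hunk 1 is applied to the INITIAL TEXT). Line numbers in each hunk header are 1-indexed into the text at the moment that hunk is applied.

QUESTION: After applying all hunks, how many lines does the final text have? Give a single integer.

Answer: 11

Derivation:
Hunk 1: at line 5 remove [edw,naf,fcu] add [gfi] -> 10 lines: uzo fgab uxevp gvko zlxln gfi rec oxofx ior wse
Hunk 2: at line 6 remove [rec,oxofx,ior] add [xvlc,rcx] -> 9 lines: uzo fgab uxevp gvko zlxln gfi xvlc rcx wse
Hunk 3: at line 1 remove [fgab] add [ghkvk,fez] -> 10 lines: uzo ghkvk fez uxevp gvko zlxln gfi xvlc rcx wse
Hunk 4: at line 3 remove [gvko] add [asx,mph,cqhl] -> 12 lines: uzo ghkvk fez uxevp asx mph cqhl zlxln gfi xvlc rcx wse
Hunk 5: at line 1 remove [ghkvk,fez,uxevp] add [veqq] -> 10 lines: uzo veqq asx mph cqhl zlxln gfi xvlc rcx wse
Hunk 6: at line 3 remove [mph,cqhl,zlxln] add [jpfkw,wzud,nnq] -> 10 lines: uzo veqq asx jpfkw wzud nnq gfi xvlc rcx wse
Hunk 7: at line 2 remove [jpfkw] add [dhmyr,wkp] -> 11 lines: uzo veqq asx dhmyr wkp wzud nnq gfi xvlc rcx wse
Final line count: 11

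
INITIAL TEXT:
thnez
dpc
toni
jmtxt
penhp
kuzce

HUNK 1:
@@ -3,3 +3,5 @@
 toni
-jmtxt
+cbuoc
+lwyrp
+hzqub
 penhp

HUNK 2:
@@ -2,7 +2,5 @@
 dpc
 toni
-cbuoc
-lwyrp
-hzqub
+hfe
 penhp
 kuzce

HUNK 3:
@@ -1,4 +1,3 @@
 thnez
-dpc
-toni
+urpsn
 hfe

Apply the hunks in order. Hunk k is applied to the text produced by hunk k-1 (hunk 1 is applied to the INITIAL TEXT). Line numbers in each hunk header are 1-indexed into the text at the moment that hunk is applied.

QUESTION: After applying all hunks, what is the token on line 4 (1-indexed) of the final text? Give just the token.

Answer: penhp

Derivation:
Hunk 1: at line 3 remove [jmtxt] add [cbuoc,lwyrp,hzqub] -> 8 lines: thnez dpc toni cbuoc lwyrp hzqub penhp kuzce
Hunk 2: at line 2 remove [cbuoc,lwyrp,hzqub] add [hfe] -> 6 lines: thnez dpc toni hfe penhp kuzce
Hunk 3: at line 1 remove [dpc,toni] add [urpsn] -> 5 lines: thnez urpsn hfe penhp kuzce
Final line 4: penhp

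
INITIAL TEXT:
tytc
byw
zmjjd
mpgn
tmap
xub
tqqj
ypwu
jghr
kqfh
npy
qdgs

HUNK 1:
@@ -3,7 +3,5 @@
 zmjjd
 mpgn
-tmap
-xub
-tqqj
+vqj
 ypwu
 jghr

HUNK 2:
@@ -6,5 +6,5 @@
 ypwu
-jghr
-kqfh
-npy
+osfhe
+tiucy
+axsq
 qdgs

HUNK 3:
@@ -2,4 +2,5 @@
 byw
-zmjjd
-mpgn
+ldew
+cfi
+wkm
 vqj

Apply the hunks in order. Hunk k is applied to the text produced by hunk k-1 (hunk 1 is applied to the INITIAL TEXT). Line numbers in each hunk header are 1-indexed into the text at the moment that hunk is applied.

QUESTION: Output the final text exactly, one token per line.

Hunk 1: at line 3 remove [tmap,xub,tqqj] add [vqj] -> 10 lines: tytc byw zmjjd mpgn vqj ypwu jghr kqfh npy qdgs
Hunk 2: at line 6 remove [jghr,kqfh,npy] add [osfhe,tiucy,axsq] -> 10 lines: tytc byw zmjjd mpgn vqj ypwu osfhe tiucy axsq qdgs
Hunk 3: at line 2 remove [zmjjd,mpgn] add [ldew,cfi,wkm] -> 11 lines: tytc byw ldew cfi wkm vqj ypwu osfhe tiucy axsq qdgs

Answer: tytc
byw
ldew
cfi
wkm
vqj
ypwu
osfhe
tiucy
axsq
qdgs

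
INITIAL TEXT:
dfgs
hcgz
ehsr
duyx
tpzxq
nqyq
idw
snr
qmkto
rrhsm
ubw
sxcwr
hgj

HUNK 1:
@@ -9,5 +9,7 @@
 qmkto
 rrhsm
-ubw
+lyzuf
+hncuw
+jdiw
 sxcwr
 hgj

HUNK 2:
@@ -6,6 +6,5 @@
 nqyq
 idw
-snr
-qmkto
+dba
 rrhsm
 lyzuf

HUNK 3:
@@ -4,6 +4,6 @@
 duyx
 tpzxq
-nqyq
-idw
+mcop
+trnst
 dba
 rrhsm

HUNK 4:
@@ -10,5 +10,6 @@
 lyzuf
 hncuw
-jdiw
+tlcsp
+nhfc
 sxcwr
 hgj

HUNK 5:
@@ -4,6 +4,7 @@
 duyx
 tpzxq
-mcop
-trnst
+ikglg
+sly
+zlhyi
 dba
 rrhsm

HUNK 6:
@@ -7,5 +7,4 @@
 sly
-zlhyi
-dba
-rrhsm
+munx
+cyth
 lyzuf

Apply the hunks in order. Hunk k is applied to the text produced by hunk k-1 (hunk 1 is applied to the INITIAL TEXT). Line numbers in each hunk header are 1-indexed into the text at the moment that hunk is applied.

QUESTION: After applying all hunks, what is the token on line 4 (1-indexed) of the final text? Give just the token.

Hunk 1: at line 9 remove [ubw] add [lyzuf,hncuw,jdiw] -> 15 lines: dfgs hcgz ehsr duyx tpzxq nqyq idw snr qmkto rrhsm lyzuf hncuw jdiw sxcwr hgj
Hunk 2: at line 6 remove [snr,qmkto] add [dba] -> 14 lines: dfgs hcgz ehsr duyx tpzxq nqyq idw dba rrhsm lyzuf hncuw jdiw sxcwr hgj
Hunk 3: at line 4 remove [nqyq,idw] add [mcop,trnst] -> 14 lines: dfgs hcgz ehsr duyx tpzxq mcop trnst dba rrhsm lyzuf hncuw jdiw sxcwr hgj
Hunk 4: at line 10 remove [jdiw] add [tlcsp,nhfc] -> 15 lines: dfgs hcgz ehsr duyx tpzxq mcop trnst dba rrhsm lyzuf hncuw tlcsp nhfc sxcwr hgj
Hunk 5: at line 4 remove [mcop,trnst] add [ikglg,sly,zlhyi] -> 16 lines: dfgs hcgz ehsr duyx tpzxq ikglg sly zlhyi dba rrhsm lyzuf hncuw tlcsp nhfc sxcwr hgj
Hunk 6: at line 7 remove [zlhyi,dba,rrhsm] add [munx,cyth] -> 15 lines: dfgs hcgz ehsr duyx tpzxq ikglg sly munx cyth lyzuf hncuw tlcsp nhfc sxcwr hgj
Final line 4: duyx

Answer: duyx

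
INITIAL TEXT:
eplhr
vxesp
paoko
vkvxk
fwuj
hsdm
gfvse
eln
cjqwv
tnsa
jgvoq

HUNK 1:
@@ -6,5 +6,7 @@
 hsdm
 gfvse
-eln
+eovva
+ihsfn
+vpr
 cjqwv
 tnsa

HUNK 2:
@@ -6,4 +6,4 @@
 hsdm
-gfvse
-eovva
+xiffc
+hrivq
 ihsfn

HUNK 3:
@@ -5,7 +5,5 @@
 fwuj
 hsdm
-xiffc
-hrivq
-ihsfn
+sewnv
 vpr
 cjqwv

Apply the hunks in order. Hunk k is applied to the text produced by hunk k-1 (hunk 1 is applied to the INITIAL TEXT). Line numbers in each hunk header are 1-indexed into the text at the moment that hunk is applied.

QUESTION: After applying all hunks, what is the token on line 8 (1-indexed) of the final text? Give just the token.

Hunk 1: at line 6 remove [eln] add [eovva,ihsfn,vpr] -> 13 lines: eplhr vxesp paoko vkvxk fwuj hsdm gfvse eovva ihsfn vpr cjqwv tnsa jgvoq
Hunk 2: at line 6 remove [gfvse,eovva] add [xiffc,hrivq] -> 13 lines: eplhr vxesp paoko vkvxk fwuj hsdm xiffc hrivq ihsfn vpr cjqwv tnsa jgvoq
Hunk 3: at line 5 remove [xiffc,hrivq,ihsfn] add [sewnv] -> 11 lines: eplhr vxesp paoko vkvxk fwuj hsdm sewnv vpr cjqwv tnsa jgvoq
Final line 8: vpr

Answer: vpr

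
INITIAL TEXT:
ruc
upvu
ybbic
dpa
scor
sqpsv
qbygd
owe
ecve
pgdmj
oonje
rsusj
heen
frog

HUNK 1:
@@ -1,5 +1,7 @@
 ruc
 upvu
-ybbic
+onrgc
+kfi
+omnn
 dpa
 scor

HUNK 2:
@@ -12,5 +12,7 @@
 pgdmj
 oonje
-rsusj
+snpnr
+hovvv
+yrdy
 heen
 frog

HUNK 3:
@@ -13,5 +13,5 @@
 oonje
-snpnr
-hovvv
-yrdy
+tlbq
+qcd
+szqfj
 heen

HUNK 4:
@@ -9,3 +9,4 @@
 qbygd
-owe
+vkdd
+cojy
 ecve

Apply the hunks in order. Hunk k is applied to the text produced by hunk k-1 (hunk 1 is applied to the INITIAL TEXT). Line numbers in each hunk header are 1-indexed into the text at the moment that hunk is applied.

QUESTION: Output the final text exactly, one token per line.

Answer: ruc
upvu
onrgc
kfi
omnn
dpa
scor
sqpsv
qbygd
vkdd
cojy
ecve
pgdmj
oonje
tlbq
qcd
szqfj
heen
frog

Derivation:
Hunk 1: at line 1 remove [ybbic] add [onrgc,kfi,omnn] -> 16 lines: ruc upvu onrgc kfi omnn dpa scor sqpsv qbygd owe ecve pgdmj oonje rsusj heen frog
Hunk 2: at line 12 remove [rsusj] add [snpnr,hovvv,yrdy] -> 18 lines: ruc upvu onrgc kfi omnn dpa scor sqpsv qbygd owe ecve pgdmj oonje snpnr hovvv yrdy heen frog
Hunk 3: at line 13 remove [snpnr,hovvv,yrdy] add [tlbq,qcd,szqfj] -> 18 lines: ruc upvu onrgc kfi omnn dpa scor sqpsv qbygd owe ecve pgdmj oonje tlbq qcd szqfj heen frog
Hunk 4: at line 9 remove [owe] add [vkdd,cojy] -> 19 lines: ruc upvu onrgc kfi omnn dpa scor sqpsv qbygd vkdd cojy ecve pgdmj oonje tlbq qcd szqfj heen frog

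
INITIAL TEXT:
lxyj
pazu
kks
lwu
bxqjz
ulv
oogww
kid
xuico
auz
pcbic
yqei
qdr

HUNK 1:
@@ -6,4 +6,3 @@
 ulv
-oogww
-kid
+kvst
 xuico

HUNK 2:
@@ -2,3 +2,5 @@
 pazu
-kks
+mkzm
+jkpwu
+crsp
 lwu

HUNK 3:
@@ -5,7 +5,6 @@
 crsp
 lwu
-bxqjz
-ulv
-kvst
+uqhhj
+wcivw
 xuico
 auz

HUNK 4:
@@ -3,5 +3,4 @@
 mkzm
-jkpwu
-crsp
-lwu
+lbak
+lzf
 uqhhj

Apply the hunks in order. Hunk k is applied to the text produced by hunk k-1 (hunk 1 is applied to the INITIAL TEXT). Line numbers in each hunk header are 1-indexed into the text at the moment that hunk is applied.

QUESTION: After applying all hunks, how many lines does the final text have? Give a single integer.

Hunk 1: at line 6 remove [oogww,kid] add [kvst] -> 12 lines: lxyj pazu kks lwu bxqjz ulv kvst xuico auz pcbic yqei qdr
Hunk 2: at line 2 remove [kks] add [mkzm,jkpwu,crsp] -> 14 lines: lxyj pazu mkzm jkpwu crsp lwu bxqjz ulv kvst xuico auz pcbic yqei qdr
Hunk 3: at line 5 remove [bxqjz,ulv,kvst] add [uqhhj,wcivw] -> 13 lines: lxyj pazu mkzm jkpwu crsp lwu uqhhj wcivw xuico auz pcbic yqei qdr
Hunk 4: at line 3 remove [jkpwu,crsp,lwu] add [lbak,lzf] -> 12 lines: lxyj pazu mkzm lbak lzf uqhhj wcivw xuico auz pcbic yqei qdr
Final line count: 12

Answer: 12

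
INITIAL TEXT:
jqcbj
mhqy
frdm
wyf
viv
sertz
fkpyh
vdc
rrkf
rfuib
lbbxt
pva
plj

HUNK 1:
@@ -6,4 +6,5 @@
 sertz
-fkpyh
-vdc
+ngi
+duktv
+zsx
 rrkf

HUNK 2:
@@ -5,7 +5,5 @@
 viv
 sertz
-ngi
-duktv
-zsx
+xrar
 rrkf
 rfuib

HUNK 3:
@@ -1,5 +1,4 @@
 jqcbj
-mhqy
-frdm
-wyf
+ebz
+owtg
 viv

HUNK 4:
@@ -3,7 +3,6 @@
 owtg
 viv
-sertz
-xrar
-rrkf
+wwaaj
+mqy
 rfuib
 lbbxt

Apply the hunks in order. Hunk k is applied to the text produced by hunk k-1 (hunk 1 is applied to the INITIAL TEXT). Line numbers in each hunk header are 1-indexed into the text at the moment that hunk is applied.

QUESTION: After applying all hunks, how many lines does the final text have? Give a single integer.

Hunk 1: at line 6 remove [fkpyh,vdc] add [ngi,duktv,zsx] -> 14 lines: jqcbj mhqy frdm wyf viv sertz ngi duktv zsx rrkf rfuib lbbxt pva plj
Hunk 2: at line 5 remove [ngi,duktv,zsx] add [xrar] -> 12 lines: jqcbj mhqy frdm wyf viv sertz xrar rrkf rfuib lbbxt pva plj
Hunk 3: at line 1 remove [mhqy,frdm,wyf] add [ebz,owtg] -> 11 lines: jqcbj ebz owtg viv sertz xrar rrkf rfuib lbbxt pva plj
Hunk 4: at line 3 remove [sertz,xrar,rrkf] add [wwaaj,mqy] -> 10 lines: jqcbj ebz owtg viv wwaaj mqy rfuib lbbxt pva plj
Final line count: 10

Answer: 10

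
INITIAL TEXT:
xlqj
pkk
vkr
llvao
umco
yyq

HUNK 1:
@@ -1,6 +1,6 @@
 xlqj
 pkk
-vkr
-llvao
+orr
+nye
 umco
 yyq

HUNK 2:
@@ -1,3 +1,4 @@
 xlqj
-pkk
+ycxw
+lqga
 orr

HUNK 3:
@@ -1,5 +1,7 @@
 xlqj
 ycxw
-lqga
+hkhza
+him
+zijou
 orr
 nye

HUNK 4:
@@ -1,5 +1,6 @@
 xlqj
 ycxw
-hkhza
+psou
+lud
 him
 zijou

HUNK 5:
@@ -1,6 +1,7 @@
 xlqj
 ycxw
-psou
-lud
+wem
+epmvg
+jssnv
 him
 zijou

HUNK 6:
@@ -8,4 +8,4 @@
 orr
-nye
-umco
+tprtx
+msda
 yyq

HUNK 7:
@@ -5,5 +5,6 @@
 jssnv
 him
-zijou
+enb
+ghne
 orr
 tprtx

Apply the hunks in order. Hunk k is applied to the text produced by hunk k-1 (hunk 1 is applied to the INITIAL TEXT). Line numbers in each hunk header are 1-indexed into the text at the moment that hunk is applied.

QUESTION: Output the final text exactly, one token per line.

Answer: xlqj
ycxw
wem
epmvg
jssnv
him
enb
ghne
orr
tprtx
msda
yyq

Derivation:
Hunk 1: at line 1 remove [vkr,llvao] add [orr,nye] -> 6 lines: xlqj pkk orr nye umco yyq
Hunk 2: at line 1 remove [pkk] add [ycxw,lqga] -> 7 lines: xlqj ycxw lqga orr nye umco yyq
Hunk 3: at line 1 remove [lqga] add [hkhza,him,zijou] -> 9 lines: xlqj ycxw hkhza him zijou orr nye umco yyq
Hunk 4: at line 1 remove [hkhza] add [psou,lud] -> 10 lines: xlqj ycxw psou lud him zijou orr nye umco yyq
Hunk 5: at line 1 remove [psou,lud] add [wem,epmvg,jssnv] -> 11 lines: xlqj ycxw wem epmvg jssnv him zijou orr nye umco yyq
Hunk 6: at line 8 remove [nye,umco] add [tprtx,msda] -> 11 lines: xlqj ycxw wem epmvg jssnv him zijou orr tprtx msda yyq
Hunk 7: at line 5 remove [zijou] add [enb,ghne] -> 12 lines: xlqj ycxw wem epmvg jssnv him enb ghne orr tprtx msda yyq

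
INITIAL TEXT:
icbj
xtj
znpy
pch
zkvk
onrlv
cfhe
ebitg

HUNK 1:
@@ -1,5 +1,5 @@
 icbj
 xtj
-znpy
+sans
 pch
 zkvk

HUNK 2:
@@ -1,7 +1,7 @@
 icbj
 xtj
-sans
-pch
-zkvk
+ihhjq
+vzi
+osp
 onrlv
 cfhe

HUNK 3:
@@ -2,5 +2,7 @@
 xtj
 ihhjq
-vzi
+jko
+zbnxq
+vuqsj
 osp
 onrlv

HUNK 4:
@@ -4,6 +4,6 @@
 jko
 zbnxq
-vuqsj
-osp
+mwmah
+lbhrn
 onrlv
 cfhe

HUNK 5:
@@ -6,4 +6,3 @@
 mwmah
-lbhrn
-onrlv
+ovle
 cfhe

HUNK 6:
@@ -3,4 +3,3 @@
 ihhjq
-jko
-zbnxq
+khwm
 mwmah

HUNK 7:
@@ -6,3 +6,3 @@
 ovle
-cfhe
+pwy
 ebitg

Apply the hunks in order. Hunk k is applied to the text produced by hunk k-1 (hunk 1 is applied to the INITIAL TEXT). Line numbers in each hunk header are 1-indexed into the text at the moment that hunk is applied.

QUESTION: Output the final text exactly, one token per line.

Answer: icbj
xtj
ihhjq
khwm
mwmah
ovle
pwy
ebitg

Derivation:
Hunk 1: at line 1 remove [znpy] add [sans] -> 8 lines: icbj xtj sans pch zkvk onrlv cfhe ebitg
Hunk 2: at line 1 remove [sans,pch,zkvk] add [ihhjq,vzi,osp] -> 8 lines: icbj xtj ihhjq vzi osp onrlv cfhe ebitg
Hunk 3: at line 2 remove [vzi] add [jko,zbnxq,vuqsj] -> 10 lines: icbj xtj ihhjq jko zbnxq vuqsj osp onrlv cfhe ebitg
Hunk 4: at line 4 remove [vuqsj,osp] add [mwmah,lbhrn] -> 10 lines: icbj xtj ihhjq jko zbnxq mwmah lbhrn onrlv cfhe ebitg
Hunk 5: at line 6 remove [lbhrn,onrlv] add [ovle] -> 9 lines: icbj xtj ihhjq jko zbnxq mwmah ovle cfhe ebitg
Hunk 6: at line 3 remove [jko,zbnxq] add [khwm] -> 8 lines: icbj xtj ihhjq khwm mwmah ovle cfhe ebitg
Hunk 7: at line 6 remove [cfhe] add [pwy] -> 8 lines: icbj xtj ihhjq khwm mwmah ovle pwy ebitg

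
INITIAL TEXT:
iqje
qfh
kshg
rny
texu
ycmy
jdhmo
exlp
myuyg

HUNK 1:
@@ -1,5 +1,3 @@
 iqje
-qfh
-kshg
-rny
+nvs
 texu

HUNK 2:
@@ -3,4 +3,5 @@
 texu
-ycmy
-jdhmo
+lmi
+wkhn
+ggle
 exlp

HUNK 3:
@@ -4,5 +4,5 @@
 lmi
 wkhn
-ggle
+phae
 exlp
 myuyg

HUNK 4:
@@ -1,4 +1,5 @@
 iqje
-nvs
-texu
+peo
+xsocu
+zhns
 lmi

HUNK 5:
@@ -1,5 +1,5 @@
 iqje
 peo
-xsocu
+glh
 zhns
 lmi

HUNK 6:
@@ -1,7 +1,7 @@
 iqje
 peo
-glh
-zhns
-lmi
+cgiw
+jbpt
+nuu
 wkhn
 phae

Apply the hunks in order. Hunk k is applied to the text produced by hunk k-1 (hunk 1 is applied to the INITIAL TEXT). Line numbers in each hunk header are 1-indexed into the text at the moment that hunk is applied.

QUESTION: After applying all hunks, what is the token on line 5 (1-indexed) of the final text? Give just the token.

Answer: nuu

Derivation:
Hunk 1: at line 1 remove [qfh,kshg,rny] add [nvs] -> 7 lines: iqje nvs texu ycmy jdhmo exlp myuyg
Hunk 2: at line 3 remove [ycmy,jdhmo] add [lmi,wkhn,ggle] -> 8 lines: iqje nvs texu lmi wkhn ggle exlp myuyg
Hunk 3: at line 4 remove [ggle] add [phae] -> 8 lines: iqje nvs texu lmi wkhn phae exlp myuyg
Hunk 4: at line 1 remove [nvs,texu] add [peo,xsocu,zhns] -> 9 lines: iqje peo xsocu zhns lmi wkhn phae exlp myuyg
Hunk 5: at line 1 remove [xsocu] add [glh] -> 9 lines: iqje peo glh zhns lmi wkhn phae exlp myuyg
Hunk 6: at line 1 remove [glh,zhns,lmi] add [cgiw,jbpt,nuu] -> 9 lines: iqje peo cgiw jbpt nuu wkhn phae exlp myuyg
Final line 5: nuu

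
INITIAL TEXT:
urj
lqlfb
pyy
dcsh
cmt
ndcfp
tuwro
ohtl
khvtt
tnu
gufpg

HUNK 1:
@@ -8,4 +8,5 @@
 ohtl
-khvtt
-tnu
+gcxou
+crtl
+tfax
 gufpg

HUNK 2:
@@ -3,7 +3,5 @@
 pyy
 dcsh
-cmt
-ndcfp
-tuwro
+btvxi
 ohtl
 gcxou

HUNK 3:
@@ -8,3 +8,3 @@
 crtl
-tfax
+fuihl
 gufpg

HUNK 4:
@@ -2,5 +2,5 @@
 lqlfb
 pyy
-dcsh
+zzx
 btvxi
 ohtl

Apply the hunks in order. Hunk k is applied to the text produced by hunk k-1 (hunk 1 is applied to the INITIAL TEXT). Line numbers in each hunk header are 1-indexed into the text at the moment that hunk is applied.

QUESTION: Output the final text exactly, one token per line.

Hunk 1: at line 8 remove [khvtt,tnu] add [gcxou,crtl,tfax] -> 12 lines: urj lqlfb pyy dcsh cmt ndcfp tuwro ohtl gcxou crtl tfax gufpg
Hunk 2: at line 3 remove [cmt,ndcfp,tuwro] add [btvxi] -> 10 lines: urj lqlfb pyy dcsh btvxi ohtl gcxou crtl tfax gufpg
Hunk 3: at line 8 remove [tfax] add [fuihl] -> 10 lines: urj lqlfb pyy dcsh btvxi ohtl gcxou crtl fuihl gufpg
Hunk 4: at line 2 remove [dcsh] add [zzx] -> 10 lines: urj lqlfb pyy zzx btvxi ohtl gcxou crtl fuihl gufpg

Answer: urj
lqlfb
pyy
zzx
btvxi
ohtl
gcxou
crtl
fuihl
gufpg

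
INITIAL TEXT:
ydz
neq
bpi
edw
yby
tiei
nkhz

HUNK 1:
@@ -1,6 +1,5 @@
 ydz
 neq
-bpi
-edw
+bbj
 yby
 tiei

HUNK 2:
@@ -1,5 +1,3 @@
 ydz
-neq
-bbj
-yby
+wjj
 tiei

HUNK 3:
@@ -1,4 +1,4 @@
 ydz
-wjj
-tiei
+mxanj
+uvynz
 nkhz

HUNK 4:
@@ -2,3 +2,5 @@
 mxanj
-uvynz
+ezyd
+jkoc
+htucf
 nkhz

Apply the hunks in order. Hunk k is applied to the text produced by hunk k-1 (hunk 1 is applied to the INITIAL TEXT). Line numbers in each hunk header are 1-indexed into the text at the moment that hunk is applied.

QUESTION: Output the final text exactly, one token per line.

Hunk 1: at line 1 remove [bpi,edw] add [bbj] -> 6 lines: ydz neq bbj yby tiei nkhz
Hunk 2: at line 1 remove [neq,bbj,yby] add [wjj] -> 4 lines: ydz wjj tiei nkhz
Hunk 3: at line 1 remove [wjj,tiei] add [mxanj,uvynz] -> 4 lines: ydz mxanj uvynz nkhz
Hunk 4: at line 2 remove [uvynz] add [ezyd,jkoc,htucf] -> 6 lines: ydz mxanj ezyd jkoc htucf nkhz

Answer: ydz
mxanj
ezyd
jkoc
htucf
nkhz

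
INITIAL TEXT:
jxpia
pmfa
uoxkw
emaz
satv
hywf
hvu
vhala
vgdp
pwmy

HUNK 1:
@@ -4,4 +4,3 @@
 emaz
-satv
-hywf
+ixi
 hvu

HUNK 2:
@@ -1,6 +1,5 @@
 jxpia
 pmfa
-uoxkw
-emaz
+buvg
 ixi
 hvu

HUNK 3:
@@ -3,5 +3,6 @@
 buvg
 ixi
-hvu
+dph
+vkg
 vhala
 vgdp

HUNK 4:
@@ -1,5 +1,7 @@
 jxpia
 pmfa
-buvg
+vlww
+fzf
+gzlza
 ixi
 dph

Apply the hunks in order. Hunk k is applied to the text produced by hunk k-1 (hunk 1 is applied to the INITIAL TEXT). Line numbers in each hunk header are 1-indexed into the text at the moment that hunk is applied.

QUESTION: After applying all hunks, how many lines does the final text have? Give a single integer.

Answer: 11

Derivation:
Hunk 1: at line 4 remove [satv,hywf] add [ixi] -> 9 lines: jxpia pmfa uoxkw emaz ixi hvu vhala vgdp pwmy
Hunk 2: at line 1 remove [uoxkw,emaz] add [buvg] -> 8 lines: jxpia pmfa buvg ixi hvu vhala vgdp pwmy
Hunk 3: at line 3 remove [hvu] add [dph,vkg] -> 9 lines: jxpia pmfa buvg ixi dph vkg vhala vgdp pwmy
Hunk 4: at line 1 remove [buvg] add [vlww,fzf,gzlza] -> 11 lines: jxpia pmfa vlww fzf gzlza ixi dph vkg vhala vgdp pwmy
Final line count: 11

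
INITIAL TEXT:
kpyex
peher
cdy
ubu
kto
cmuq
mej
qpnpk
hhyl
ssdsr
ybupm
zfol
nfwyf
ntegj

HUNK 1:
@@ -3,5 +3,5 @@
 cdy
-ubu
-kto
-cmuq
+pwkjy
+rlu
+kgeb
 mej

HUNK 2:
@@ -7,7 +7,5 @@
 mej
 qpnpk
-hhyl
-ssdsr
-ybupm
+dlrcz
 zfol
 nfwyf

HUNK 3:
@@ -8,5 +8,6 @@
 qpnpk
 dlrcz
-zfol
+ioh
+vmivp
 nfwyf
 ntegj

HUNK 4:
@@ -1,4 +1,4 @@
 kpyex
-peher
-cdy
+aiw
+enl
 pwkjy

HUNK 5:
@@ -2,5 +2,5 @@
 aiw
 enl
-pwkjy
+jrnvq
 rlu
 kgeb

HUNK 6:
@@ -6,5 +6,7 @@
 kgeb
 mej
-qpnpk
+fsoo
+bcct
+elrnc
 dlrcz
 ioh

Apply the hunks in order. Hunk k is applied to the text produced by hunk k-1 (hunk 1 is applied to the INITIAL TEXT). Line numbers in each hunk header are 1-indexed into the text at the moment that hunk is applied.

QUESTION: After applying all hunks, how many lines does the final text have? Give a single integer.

Hunk 1: at line 3 remove [ubu,kto,cmuq] add [pwkjy,rlu,kgeb] -> 14 lines: kpyex peher cdy pwkjy rlu kgeb mej qpnpk hhyl ssdsr ybupm zfol nfwyf ntegj
Hunk 2: at line 7 remove [hhyl,ssdsr,ybupm] add [dlrcz] -> 12 lines: kpyex peher cdy pwkjy rlu kgeb mej qpnpk dlrcz zfol nfwyf ntegj
Hunk 3: at line 8 remove [zfol] add [ioh,vmivp] -> 13 lines: kpyex peher cdy pwkjy rlu kgeb mej qpnpk dlrcz ioh vmivp nfwyf ntegj
Hunk 4: at line 1 remove [peher,cdy] add [aiw,enl] -> 13 lines: kpyex aiw enl pwkjy rlu kgeb mej qpnpk dlrcz ioh vmivp nfwyf ntegj
Hunk 5: at line 2 remove [pwkjy] add [jrnvq] -> 13 lines: kpyex aiw enl jrnvq rlu kgeb mej qpnpk dlrcz ioh vmivp nfwyf ntegj
Hunk 6: at line 6 remove [qpnpk] add [fsoo,bcct,elrnc] -> 15 lines: kpyex aiw enl jrnvq rlu kgeb mej fsoo bcct elrnc dlrcz ioh vmivp nfwyf ntegj
Final line count: 15

Answer: 15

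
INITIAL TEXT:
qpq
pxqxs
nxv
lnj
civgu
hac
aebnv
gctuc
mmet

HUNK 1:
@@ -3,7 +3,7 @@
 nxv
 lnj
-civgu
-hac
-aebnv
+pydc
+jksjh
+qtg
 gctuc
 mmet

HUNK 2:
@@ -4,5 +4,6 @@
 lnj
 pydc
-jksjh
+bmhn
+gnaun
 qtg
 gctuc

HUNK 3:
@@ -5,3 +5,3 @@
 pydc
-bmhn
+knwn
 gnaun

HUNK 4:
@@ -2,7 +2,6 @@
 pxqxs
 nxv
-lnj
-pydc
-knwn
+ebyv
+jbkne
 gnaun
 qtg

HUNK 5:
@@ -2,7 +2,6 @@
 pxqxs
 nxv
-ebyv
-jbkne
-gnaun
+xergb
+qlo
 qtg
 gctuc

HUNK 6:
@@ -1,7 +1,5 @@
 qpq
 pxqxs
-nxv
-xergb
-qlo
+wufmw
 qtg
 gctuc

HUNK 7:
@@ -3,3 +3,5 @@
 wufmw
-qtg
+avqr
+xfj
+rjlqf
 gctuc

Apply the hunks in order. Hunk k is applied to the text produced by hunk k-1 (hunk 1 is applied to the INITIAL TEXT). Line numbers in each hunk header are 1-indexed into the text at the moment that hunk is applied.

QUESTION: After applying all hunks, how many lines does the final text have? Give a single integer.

Hunk 1: at line 3 remove [civgu,hac,aebnv] add [pydc,jksjh,qtg] -> 9 lines: qpq pxqxs nxv lnj pydc jksjh qtg gctuc mmet
Hunk 2: at line 4 remove [jksjh] add [bmhn,gnaun] -> 10 lines: qpq pxqxs nxv lnj pydc bmhn gnaun qtg gctuc mmet
Hunk 3: at line 5 remove [bmhn] add [knwn] -> 10 lines: qpq pxqxs nxv lnj pydc knwn gnaun qtg gctuc mmet
Hunk 4: at line 2 remove [lnj,pydc,knwn] add [ebyv,jbkne] -> 9 lines: qpq pxqxs nxv ebyv jbkne gnaun qtg gctuc mmet
Hunk 5: at line 2 remove [ebyv,jbkne,gnaun] add [xergb,qlo] -> 8 lines: qpq pxqxs nxv xergb qlo qtg gctuc mmet
Hunk 6: at line 1 remove [nxv,xergb,qlo] add [wufmw] -> 6 lines: qpq pxqxs wufmw qtg gctuc mmet
Hunk 7: at line 3 remove [qtg] add [avqr,xfj,rjlqf] -> 8 lines: qpq pxqxs wufmw avqr xfj rjlqf gctuc mmet
Final line count: 8

Answer: 8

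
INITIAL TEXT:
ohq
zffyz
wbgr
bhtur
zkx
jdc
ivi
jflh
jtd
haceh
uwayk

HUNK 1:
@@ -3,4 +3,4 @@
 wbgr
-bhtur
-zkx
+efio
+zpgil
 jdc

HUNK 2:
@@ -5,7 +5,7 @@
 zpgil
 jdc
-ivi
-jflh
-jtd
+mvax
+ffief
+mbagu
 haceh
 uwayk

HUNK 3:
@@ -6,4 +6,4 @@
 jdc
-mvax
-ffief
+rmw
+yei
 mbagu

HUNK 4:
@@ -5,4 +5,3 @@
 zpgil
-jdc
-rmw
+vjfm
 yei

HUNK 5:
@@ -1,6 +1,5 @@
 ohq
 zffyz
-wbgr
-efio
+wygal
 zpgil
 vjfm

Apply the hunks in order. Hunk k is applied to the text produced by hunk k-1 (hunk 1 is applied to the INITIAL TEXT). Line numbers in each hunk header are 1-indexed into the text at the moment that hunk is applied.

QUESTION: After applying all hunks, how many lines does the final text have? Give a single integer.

Answer: 9

Derivation:
Hunk 1: at line 3 remove [bhtur,zkx] add [efio,zpgil] -> 11 lines: ohq zffyz wbgr efio zpgil jdc ivi jflh jtd haceh uwayk
Hunk 2: at line 5 remove [ivi,jflh,jtd] add [mvax,ffief,mbagu] -> 11 lines: ohq zffyz wbgr efio zpgil jdc mvax ffief mbagu haceh uwayk
Hunk 3: at line 6 remove [mvax,ffief] add [rmw,yei] -> 11 lines: ohq zffyz wbgr efio zpgil jdc rmw yei mbagu haceh uwayk
Hunk 4: at line 5 remove [jdc,rmw] add [vjfm] -> 10 lines: ohq zffyz wbgr efio zpgil vjfm yei mbagu haceh uwayk
Hunk 5: at line 1 remove [wbgr,efio] add [wygal] -> 9 lines: ohq zffyz wygal zpgil vjfm yei mbagu haceh uwayk
Final line count: 9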